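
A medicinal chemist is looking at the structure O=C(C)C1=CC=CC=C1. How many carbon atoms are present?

8

Count every carbon token in the SMILES (each C, including those in ring-closure positions and inside branches).
Carbon count: 8.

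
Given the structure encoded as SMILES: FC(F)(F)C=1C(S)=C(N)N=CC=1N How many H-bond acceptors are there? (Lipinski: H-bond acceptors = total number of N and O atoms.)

3

N atoms: 3; O atoms: 0.
Lipinski HBA = 3 + 0 = 3.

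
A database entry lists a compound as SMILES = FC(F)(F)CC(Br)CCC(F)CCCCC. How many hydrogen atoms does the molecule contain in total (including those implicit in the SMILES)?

Walk through each heavy atom and fill implicit hydrogens from standard valence (C 4, N 3, O 2, S 2, halogen 1):
  atom 1: F (halogen, monovalent) → 0 H
  atom 2: C, bond orders sum to 4 (valence 4) → 0 H
  atom 3: F (halogen, monovalent) → 0 H
  atom 4: F (halogen, monovalent) → 0 H
  atom 5: C, bond orders sum to 2 (valence 4) → 2 H
  atom 6: C, bond orders sum to 3 (valence 4) → 1 H
  atom 7: Br (halogen, monovalent) → 0 H
  atom 8: C, bond orders sum to 2 (valence 4) → 2 H
  atom 9: C, bond orders sum to 2 (valence 4) → 2 H
  atom 10: C, bond orders sum to 3 (valence 4) → 1 H
  atom 11: F (halogen, monovalent) → 0 H
  atom 12: C, bond orders sum to 2 (valence 4) → 2 H
  atom 13: C, bond orders sum to 2 (valence 4) → 2 H
  atom 14: C, bond orders sum to 2 (valence 4) → 2 H
  atom 15: C, bond orders sum to 2 (valence 4) → 2 H
  atom 16: C, bond orders sum to 1 (valence 4) → 3 H
Total hydrogens: 19.

19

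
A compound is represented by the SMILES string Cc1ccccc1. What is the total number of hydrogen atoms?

Walk through each heavy atom and fill implicit hydrogens from standard valence (C 4, N 3, O 2, S 2, halogen 1); for lowercase aromatic atoms, an aromatic c carries 1 H when it has two neighbours and 0 H with three, and aromatic n carries 0 H:
  atom 1: C, bond orders sum to 1 (valence 4) → 3 H
  atom 2: aromatic c, 3 neighbours → 0 H
  atom 3: aromatic c, 2 neighbours → 1 H
  atom 4: aromatic c, 2 neighbours → 1 H
  atom 5: aromatic c, 2 neighbours → 1 H
  atom 6: aromatic c, 2 neighbours → 1 H
  atom 7: aromatic c, 2 neighbours → 1 H
Total hydrogens: 8.

8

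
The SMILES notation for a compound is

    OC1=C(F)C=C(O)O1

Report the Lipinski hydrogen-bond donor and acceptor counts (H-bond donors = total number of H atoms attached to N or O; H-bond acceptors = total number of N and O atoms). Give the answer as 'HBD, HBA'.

Donors: find every N or O and count the H atoms it carries.
  atom 1 (O): bond orders sum to 1 → 1 H
  atom 7 (O): bond orders sum to 1 → 1 H
  atom 8 (O): bond orders sum to 2 → 0 H
Lipinski HBD = 2.
Acceptors: N atoms = 0, O atoms = 3 → HBA = 3.

2, 3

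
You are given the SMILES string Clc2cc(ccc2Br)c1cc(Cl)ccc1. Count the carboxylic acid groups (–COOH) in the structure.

0

Scan the SMILES for the carboxylic acid motif — none present.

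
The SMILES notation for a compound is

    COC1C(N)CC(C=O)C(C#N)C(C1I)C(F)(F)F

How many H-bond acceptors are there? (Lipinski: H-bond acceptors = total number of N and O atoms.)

4

N atoms: 2; O atoms: 2.
Lipinski HBA = 2 + 2 = 4.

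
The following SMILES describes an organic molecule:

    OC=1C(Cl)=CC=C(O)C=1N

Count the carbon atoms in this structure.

Count every carbon token in the SMILES (each C, including those in ring-closure positions and inside branches).
Carbon count: 6.

6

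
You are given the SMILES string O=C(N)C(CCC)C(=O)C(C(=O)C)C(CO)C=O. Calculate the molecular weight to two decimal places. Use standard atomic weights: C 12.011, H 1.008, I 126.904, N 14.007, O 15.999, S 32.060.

257.29 g/mol

First, the molecular formula is C12H19NO5 (counting implicit H from valence).
  C: 12 × 12.011 = 144.132
  H: 19 × 1.008 = 19.152
  N: 1 × 14.007 = 14.007
  O: 5 × 15.999 = 79.995
Sum: 12×12.011 + 19×1.008 + 1×14.007 + 5×15.999 = 257.286 → 257.29 g/mol.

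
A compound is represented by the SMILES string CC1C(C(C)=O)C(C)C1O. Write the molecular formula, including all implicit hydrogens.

Walk through each heavy atom and fill implicit hydrogens from standard valence (C 4, N 3, O 2, S 2, halogen 1):
  atom 1: C, bond orders sum to 1 (valence 4) → 3 H
  atom 2: C, bond orders sum to 3 (valence 4) → 1 H
  atom 3: C, bond orders sum to 3 (valence 4) → 1 H
  atom 4: C, bond orders sum to 4 (valence 4) → 0 H
  atom 5: C, bond orders sum to 1 (valence 4) → 3 H
  atom 6: O, bond orders sum to 2 (valence 2) → 0 H
  atom 7: C, bond orders sum to 3 (valence 4) → 1 H
  atom 8: C, bond orders sum to 1 (valence 4) → 3 H
  atom 9: C, bond orders sum to 3 (valence 4) → 1 H
  atom 10: O, bond orders sum to 1 (valence 2) → 1 H
Totals → C:8, H:14, O:2.
In Hill order: C8H14O2.

C8H14O2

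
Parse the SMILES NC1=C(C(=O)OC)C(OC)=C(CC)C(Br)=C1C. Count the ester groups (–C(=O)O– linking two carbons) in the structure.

The ester motif appears at heavy-atom position 4 in the SMILES.
Other groups present: 1 ether, 1 primary amine.
Ester count: 1.

1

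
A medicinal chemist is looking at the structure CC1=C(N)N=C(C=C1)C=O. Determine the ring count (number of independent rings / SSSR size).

1

In SMILES, each pair of matching ring-closure digits denotes one ring-closing bond; the number of such bonds equals the number of independent rings.
Ring-closure bonds here: 1.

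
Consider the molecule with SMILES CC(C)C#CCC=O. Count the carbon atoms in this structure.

7

Count every carbon token in the SMILES (each C, including those in ring-closure positions and inside branches).
Carbon count: 7.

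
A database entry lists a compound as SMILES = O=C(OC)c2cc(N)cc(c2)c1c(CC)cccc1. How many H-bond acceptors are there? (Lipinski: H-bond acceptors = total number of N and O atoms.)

N atoms: 1; O atoms: 2.
Lipinski HBA = 1 + 2 = 3.

3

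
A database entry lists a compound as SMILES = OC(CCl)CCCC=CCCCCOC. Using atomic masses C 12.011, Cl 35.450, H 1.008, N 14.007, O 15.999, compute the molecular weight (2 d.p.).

234.76 g/mol

First, the molecular formula is C12H23ClO2 (counting implicit H from valence).
  C: 12 × 12.011 = 144.132
  Cl: 1 × 35.450 = 35.450
  H: 23 × 1.008 = 23.184
  O: 2 × 15.999 = 31.998
Sum: 12×12.011 + 1×35.450 + 23×1.008 + 2×15.999 = 234.764 → 234.76 g/mol.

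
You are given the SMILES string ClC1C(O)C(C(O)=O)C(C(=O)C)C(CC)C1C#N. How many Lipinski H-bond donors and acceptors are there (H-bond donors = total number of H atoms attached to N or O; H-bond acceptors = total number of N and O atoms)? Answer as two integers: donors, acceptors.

Donors: find every N or O and count the H atoms it carries.
  atom 4 (O): bond orders sum to 1 → 1 H
  atom 7 (O): bond orders sum to 1 → 1 H
  atom 8 (O): bond orders sum to 2 → 0 H
  atom 11 (O): bond orders sum to 2 → 0 H
  atom 18 (N): bond orders sum to 3 → 0 H
Lipinski HBD = 2.
Acceptors: N atoms = 1, O atoms = 4 → HBA = 5.

2, 5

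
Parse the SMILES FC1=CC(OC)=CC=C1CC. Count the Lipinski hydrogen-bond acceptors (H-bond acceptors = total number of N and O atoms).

1

N atoms: 0; O atoms: 1.
Lipinski HBA = 0 + 1 = 1.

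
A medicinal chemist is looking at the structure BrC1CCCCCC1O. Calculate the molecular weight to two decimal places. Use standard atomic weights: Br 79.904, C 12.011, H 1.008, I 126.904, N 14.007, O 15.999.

193.08 g/mol

First, the molecular formula is C7H13BrO (counting implicit H from valence).
  Br: 1 × 79.904 = 79.904
  C: 7 × 12.011 = 84.077
  H: 13 × 1.008 = 13.104
  O: 1 × 15.999 = 15.999
Sum: 1×79.904 + 7×12.011 + 13×1.008 + 1×15.999 = 193.084 → 193.08 g/mol.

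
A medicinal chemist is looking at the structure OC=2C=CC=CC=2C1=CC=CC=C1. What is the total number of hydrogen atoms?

Walk through each heavy atom and fill implicit hydrogens from standard valence (C 4, N 3, O 2, S 2, halogen 1):
  atom 1: O, bond orders sum to 1 (valence 2) → 1 H
  atom 2: C, bond orders sum to 4 (valence 4) → 0 H
  atom 3: C, bond orders sum to 3 (valence 4) → 1 H
  atom 4: C, bond orders sum to 3 (valence 4) → 1 H
  atom 5: C, bond orders sum to 3 (valence 4) → 1 H
  atom 6: C, bond orders sum to 3 (valence 4) → 1 H
  atom 7: C, bond orders sum to 4 (valence 4) → 0 H
  atom 8: C, bond orders sum to 4 (valence 4) → 0 H
  atom 9: C, bond orders sum to 3 (valence 4) → 1 H
  atom 10: C, bond orders sum to 3 (valence 4) → 1 H
  atom 11: C, bond orders sum to 3 (valence 4) → 1 H
  atom 12: C, bond orders sum to 3 (valence 4) → 1 H
  atom 13: C, bond orders sum to 3 (valence 4) → 1 H
Total hydrogens: 10.

10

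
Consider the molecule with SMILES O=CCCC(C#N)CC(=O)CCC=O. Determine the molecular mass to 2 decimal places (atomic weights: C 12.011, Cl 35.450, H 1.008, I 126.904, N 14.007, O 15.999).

195.22 g/mol

First, the molecular formula is C10H13NO3 (counting implicit H from valence).
  C: 10 × 12.011 = 120.110
  H: 13 × 1.008 = 13.104
  N: 1 × 14.007 = 14.007
  O: 3 × 15.999 = 47.997
Sum: 10×12.011 + 13×1.008 + 1×14.007 + 3×15.999 = 195.218 → 195.22 g/mol.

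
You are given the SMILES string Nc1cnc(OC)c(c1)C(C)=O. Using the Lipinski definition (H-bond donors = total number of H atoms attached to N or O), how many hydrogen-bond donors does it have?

Donors: find every N or O and count the H atoms it carries.
  atom 1 (N): bond orders sum to 1 → 2 H
  atom 4 (N): bond orders sum to 3 → 0 H
  atom 6 (O): bond orders sum to 2 → 0 H
  atom 12 (O): bond orders sum to 2 → 0 H
Lipinski HBD = 2.

2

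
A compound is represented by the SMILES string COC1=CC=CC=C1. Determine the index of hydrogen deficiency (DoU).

4

Molecular formula: C7H8O.
DoU = (2C + 2 + N − H − X) / 2, where X is the halogen count and O/S are ignored.
    = (2·7 + 2 + 0 − 8 − 0) / 2 = 8 / 2 = 4.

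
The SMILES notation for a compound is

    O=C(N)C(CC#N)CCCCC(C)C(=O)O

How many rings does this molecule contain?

0

In SMILES, each pair of matching ring-closure digits denotes one ring-closing bond; the number of such bonds equals the number of independent rings.
Ring-closure bonds here: 0.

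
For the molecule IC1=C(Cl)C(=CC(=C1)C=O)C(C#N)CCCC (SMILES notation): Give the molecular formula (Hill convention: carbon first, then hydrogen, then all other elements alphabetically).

Walk through each heavy atom and fill implicit hydrogens from standard valence (C 4, N 3, O 2, S 2, halogen 1):
  atom 1: I (halogen, monovalent) → 0 H
  atom 2: C, bond orders sum to 4 (valence 4) → 0 H
  atom 3: C, bond orders sum to 4 (valence 4) → 0 H
  atom 4: Cl (halogen, monovalent) → 0 H
  atom 5: C, bond orders sum to 4 (valence 4) → 0 H
  atom 6: C, bond orders sum to 3 (valence 4) → 1 H
  atom 7: C, bond orders sum to 4 (valence 4) → 0 H
  atom 8: C, bond orders sum to 3 (valence 4) → 1 H
  atom 9: C, bond orders sum to 3 (valence 4) → 1 H
  atom 10: O, bond orders sum to 2 (valence 2) → 0 H
  atom 11: C, bond orders sum to 3 (valence 4) → 1 H
  atom 12: C, bond orders sum to 4 (valence 4) → 0 H
  atom 13: N, bond orders sum to 3 (valence 3) → 0 H
  atom 14: C, bond orders sum to 2 (valence 4) → 2 H
  atom 15: C, bond orders sum to 2 (valence 4) → 2 H
  atom 16: C, bond orders sum to 2 (valence 4) → 2 H
  atom 17: C, bond orders sum to 1 (valence 4) → 3 H
Totals → C:13, H:13, Cl:1, I:1, N:1, O:1.
In Hill order: C13H13ClINO.

C13H13ClINO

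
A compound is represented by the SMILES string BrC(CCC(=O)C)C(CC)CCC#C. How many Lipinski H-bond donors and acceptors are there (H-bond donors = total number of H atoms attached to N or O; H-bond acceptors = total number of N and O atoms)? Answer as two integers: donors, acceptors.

Donors: find every N or O and count the H atoms it carries.
  atom 6 (O): bond orders sum to 2 → 0 H
Lipinski HBD = 0.
Acceptors: N atoms = 0, O atoms = 1 → HBA = 1.

0, 1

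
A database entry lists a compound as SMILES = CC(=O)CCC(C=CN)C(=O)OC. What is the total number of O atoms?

3

Scan the SMILES for O atoms (remember two-letter symbols like Cl and Br are single atoms).
Oxygen count: 3.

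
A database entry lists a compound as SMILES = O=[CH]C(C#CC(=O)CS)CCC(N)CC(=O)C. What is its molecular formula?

C12H17NO3S

Walk through each heavy atom and fill implicit hydrogens from standard valence (C 4, N 3, O 2, S 2, halogen 1):
  atom 1: O, bond orders sum to 2 (valence 2) → 0 H
  atom 2: C with explicit H count 1
  atom 3: C, bond orders sum to 3 (valence 4) → 1 H
  atom 4: C, bond orders sum to 4 (valence 4) → 0 H
  atom 5: C, bond orders sum to 4 (valence 4) → 0 H
  atom 6: C, bond orders sum to 4 (valence 4) → 0 H
  atom 7: O, bond orders sum to 2 (valence 2) → 0 H
  atom 8: C, bond orders sum to 2 (valence 4) → 2 H
  atom 9: S, bond orders sum to 1 (valence 2) → 1 H
  atom 10: C, bond orders sum to 2 (valence 4) → 2 H
  atom 11: C, bond orders sum to 2 (valence 4) → 2 H
  atom 12: C, bond orders sum to 3 (valence 4) → 1 H
  atom 13: N, bond orders sum to 1 (valence 3) → 2 H
  atom 14: C, bond orders sum to 2 (valence 4) → 2 H
  atom 15: C, bond orders sum to 4 (valence 4) → 0 H
  atom 16: O, bond orders sum to 2 (valence 2) → 0 H
  atom 17: C, bond orders sum to 1 (valence 4) → 3 H
Totals → C:12, H:17, N:1, O:3, S:1.
In Hill order: C12H17NO3S.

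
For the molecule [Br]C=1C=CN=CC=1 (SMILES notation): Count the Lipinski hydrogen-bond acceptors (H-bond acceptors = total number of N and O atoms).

1

N atoms: 1; O atoms: 0.
Lipinski HBA = 1 + 0 = 1.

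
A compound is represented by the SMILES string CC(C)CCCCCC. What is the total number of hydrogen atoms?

20

Walk through each heavy atom and fill implicit hydrogens from standard valence (C 4, N 3, O 2, S 2, halogen 1):
  atom 1: C, bond orders sum to 1 (valence 4) → 3 H
  atom 2: C, bond orders sum to 3 (valence 4) → 1 H
  atom 3: C, bond orders sum to 1 (valence 4) → 3 H
  atom 4: C, bond orders sum to 2 (valence 4) → 2 H
  atom 5: C, bond orders sum to 2 (valence 4) → 2 H
  atom 6: C, bond orders sum to 2 (valence 4) → 2 H
  atom 7: C, bond orders sum to 2 (valence 4) → 2 H
  atom 8: C, bond orders sum to 2 (valence 4) → 2 H
  atom 9: C, bond orders sum to 1 (valence 4) → 3 H
Total hydrogens: 20.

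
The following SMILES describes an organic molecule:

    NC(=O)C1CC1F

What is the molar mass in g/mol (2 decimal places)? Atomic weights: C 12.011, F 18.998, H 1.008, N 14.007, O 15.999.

103.10 g/mol

First, the molecular formula is C4H6FNO (counting implicit H from valence).
  C: 4 × 12.011 = 48.044
  F: 1 × 18.998 = 18.998
  H: 6 × 1.008 = 6.048
  N: 1 × 14.007 = 14.007
  O: 1 × 15.999 = 15.999
Sum: 4×12.011 + 1×18.998 + 6×1.008 + 1×14.007 + 1×15.999 = 103.096 → 103.10 g/mol.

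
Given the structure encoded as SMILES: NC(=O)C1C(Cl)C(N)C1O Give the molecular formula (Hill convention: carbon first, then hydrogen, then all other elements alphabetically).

Walk through each heavy atom and fill implicit hydrogens from standard valence (C 4, N 3, O 2, S 2, halogen 1):
  atom 1: N, bond orders sum to 1 (valence 3) → 2 H
  atom 2: C, bond orders sum to 4 (valence 4) → 0 H
  atom 3: O, bond orders sum to 2 (valence 2) → 0 H
  atom 4: C, bond orders sum to 3 (valence 4) → 1 H
  atom 5: C, bond orders sum to 3 (valence 4) → 1 H
  atom 6: Cl (halogen, monovalent) → 0 H
  atom 7: C, bond orders sum to 3 (valence 4) → 1 H
  atom 8: N, bond orders sum to 1 (valence 3) → 2 H
  atom 9: C, bond orders sum to 3 (valence 4) → 1 H
  atom 10: O, bond orders sum to 1 (valence 2) → 1 H
Totals → C:5, H:9, Cl:1, N:2, O:2.

C5H9ClN2O2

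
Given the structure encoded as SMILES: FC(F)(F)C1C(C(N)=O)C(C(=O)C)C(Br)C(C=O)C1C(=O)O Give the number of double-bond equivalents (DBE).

5

Molecular formula: C12H13BrF3NO5.
DoU = (2C + 2 + N − H − X) / 2, where X is the halogen count and O/S are ignored.
    = (2·12 + 2 + 1 − 13 − 4) / 2 = 10 / 2 = 5.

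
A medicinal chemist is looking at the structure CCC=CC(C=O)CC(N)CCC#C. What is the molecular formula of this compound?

C12H19NO

Walk through each heavy atom and fill implicit hydrogens from standard valence (C 4, N 3, O 2, S 2, halogen 1):
  atom 1: C, bond orders sum to 1 (valence 4) → 3 H
  atom 2: C, bond orders sum to 2 (valence 4) → 2 H
  atom 3: C, bond orders sum to 3 (valence 4) → 1 H
  atom 4: C, bond orders sum to 3 (valence 4) → 1 H
  atom 5: C, bond orders sum to 3 (valence 4) → 1 H
  atom 6: C, bond orders sum to 3 (valence 4) → 1 H
  atom 7: O, bond orders sum to 2 (valence 2) → 0 H
  atom 8: C, bond orders sum to 2 (valence 4) → 2 H
  atom 9: C, bond orders sum to 3 (valence 4) → 1 H
  atom 10: N, bond orders sum to 1 (valence 3) → 2 H
  atom 11: C, bond orders sum to 2 (valence 4) → 2 H
  atom 12: C, bond orders sum to 2 (valence 4) → 2 H
  atom 13: C, bond orders sum to 4 (valence 4) → 0 H
  atom 14: C, bond orders sum to 3 (valence 4) → 1 H
Totals → C:12, H:19, N:1, O:1.
In Hill order: C12H19NO.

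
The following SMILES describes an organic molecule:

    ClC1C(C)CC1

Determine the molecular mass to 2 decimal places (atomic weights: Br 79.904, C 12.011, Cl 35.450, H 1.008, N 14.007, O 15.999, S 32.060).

104.58 g/mol

First, the molecular formula is C5H9Cl (counting implicit H from valence).
  C: 5 × 12.011 = 60.055
  Cl: 1 × 35.450 = 35.450
  H: 9 × 1.008 = 9.072
Sum: 5×12.011 + 1×35.450 + 9×1.008 = 104.577 → 104.58 g/mol.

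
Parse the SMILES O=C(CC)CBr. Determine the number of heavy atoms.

Every atom symbol written in the SMILES (organic subset) is one heavy atom; implicit H are not written.
Heavy atoms by element → Br:1, C:4, O:1.
Total: 6.

6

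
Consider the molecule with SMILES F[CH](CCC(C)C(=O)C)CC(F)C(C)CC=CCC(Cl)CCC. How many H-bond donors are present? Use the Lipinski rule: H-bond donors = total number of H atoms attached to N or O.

Donors: find every N or O and count the H atoms it carries.
  atom 8 (O): bond orders sum to 2 → 0 H
Lipinski HBD = 0.

0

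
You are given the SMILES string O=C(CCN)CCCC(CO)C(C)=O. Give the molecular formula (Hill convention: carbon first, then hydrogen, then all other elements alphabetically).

C10H19NO3

Walk through each heavy atom and fill implicit hydrogens from standard valence (C 4, N 3, O 2, S 2, halogen 1):
  atom 1: O, bond orders sum to 2 (valence 2) → 0 H
  atom 2: C, bond orders sum to 4 (valence 4) → 0 H
  atom 3: C, bond orders sum to 2 (valence 4) → 2 H
  atom 4: C, bond orders sum to 2 (valence 4) → 2 H
  atom 5: N, bond orders sum to 1 (valence 3) → 2 H
  atom 6: C, bond orders sum to 2 (valence 4) → 2 H
  atom 7: C, bond orders sum to 2 (valence 4) → 2 H
  atom 8: C, bond orders sum to 2 (valence 4) → 2 H
  atom 9: C, bond orders sum to 3 (valence 4) → 1 H
  atom 10: C, bond orders sum to 2 (valence 4) → 2 H
  atom 11: O, bond orders sum to 1 (valence 2) → 1 H
  atom 12: C, bond orders sum to 4 (valence 4) → 0 H
  atom 13: C, bond orders sum to 1 (valence 4) → 3 H
  atom 14: O, bond orders sum to 2 (valence 2) → 0 H
Totals → C:10, H:19, N:1, O:3.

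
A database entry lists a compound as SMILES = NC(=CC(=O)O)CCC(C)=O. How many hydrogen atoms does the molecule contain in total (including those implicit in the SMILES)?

11

Walk through each heavy atom and fill implicit hydrogens from standard valence (C 4, N 3, O 2, S 2, halogen 1):
  atom 1: N, bond orders sum to 1 (valence 3) → 2 H
  atom 2: C, bond orders sum to 4 (valence 4) → 0 H
  atom 3: C, bond orders sum to 3 (valence 4) → 1 H
  atom 4: C, bond orders sum to 4 (valence 4) → 0 H
  atom 5: O, bond orders sum to 2 (valence 2) → 0 H
  atom 6: O, bond orders sum to 1 (valence 2) → 1 H
  atom 7: C, bond orders sum to 2 (valence 4) → 2 H
  atom 8: C, bond orders sum to 2 (valence 4) → 2 H
  atom 9: C, bond orders sum to 4 (valence 4) → 0 H
  atom 10: C, bond orders sum to 1 (valence 4) → 3 H
  atom 11: O, bond orders sum to 2 (valence 2) → 0 H
Total hydrogens: 11.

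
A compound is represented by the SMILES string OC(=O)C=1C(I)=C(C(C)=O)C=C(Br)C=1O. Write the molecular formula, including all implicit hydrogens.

C9H6BrIO4

Walk through each heavy atom and fill implicit hydrogens from standard valence (C 4, N 3, O 2, S 2, halogen 1):
  atom 1: O, bond orders sum to 1 (valence 2) → 1 H
  atom 2: C, bond orders sum to 4 (valence 4) → 0 H
  atom 3: O, bond orders sum to 2 (valence 2) → 0 H
  atom 4: C, bond orders sum to 4 (valence 4) → 0 H
  atom 5: C, bond orders sum to 4 (valence 4) → 0 H
  atom 6: I (halogen, monovalent) → 0 H
  atom 7: C, bond orders sum to 4 (valence 4) → 0 H
  atom 8: C, bond orders sum to 4 (valence 4) → 0 H
  atom 9: C, bond orders sum to 1 (valence 4) → 3 H
  atom 10: O, bond orders sum to 2 (valence 2) → 0 H
  atom 11: C, bond orders sum to 3 (valence 4) → 1 H
  atom 12: C, bond orders sum to 4 (valence 4) → 0 H
  atom 13: Br (halogen, monovalent) → 0 H
  atom 14: C, bond orders sum to 4 (valence 4) → 0 H
  atom 15: O, bond orders sum to 1 (valence 2) → 1 H
Totals → C:9, H:6, Br:1, I:1, O:4.
In Hill order: C9H6BrIO4.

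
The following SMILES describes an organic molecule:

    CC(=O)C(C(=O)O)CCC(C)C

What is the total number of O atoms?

3

Scan the SMILES for O atoms (remember two-letter symbols like Cl and Br are single atoms).
Oxygen count: 3.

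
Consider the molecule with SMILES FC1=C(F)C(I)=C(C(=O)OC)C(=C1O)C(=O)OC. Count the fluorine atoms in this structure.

Scan the SMILES for F atoms (remember two-letter symbols like Cl and Br are single atoms).
Fluorine count: 2.

2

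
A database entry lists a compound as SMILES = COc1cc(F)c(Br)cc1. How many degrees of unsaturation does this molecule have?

Molecular formula: C7H6BrFO.
DoU = (2C + 2 + N − H − X) / 2, where X is the halogen count and O/S are ignored.
    = (2·7 + 2 + 0 − 6 − 2) / 2 = 8 / 2 = 4.

4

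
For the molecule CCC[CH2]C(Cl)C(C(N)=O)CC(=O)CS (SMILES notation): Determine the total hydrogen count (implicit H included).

18

Walk through each heavy atom and fill implicit hydrogens from standard valence (C 4, N 3, O 2, S 2, halogen 1):
  atom 1: C, bond orders sum to 1 (valence 4) → 3 H
  atom 2: C, bond orders sum to 2 (valence 4) → 2 H
  atom 3: C, bond orders sum to 2 (valence 4) → 2 H
  atom 4: C with explicit H count 2
  atom 5: C, bond orders sum to 3 (valence 4) → 1 H
  atom 6: Cl (halogen, monovalent) → 0 H
  atom 7: C, bond orders sum to 3 (valence 4) → 1 H
  atom 8: C, bond orders sum to 4 (valence 4) → 0 H
  atom 9: N, bond orders sum to 1 (valence 3) → 2 H
  atom 10: O, bond orders sum to 2 (valence 2) → 0 H
  atom 11: C, bond orders sum to 2 (valence 4) → 2 H
  atom 12: C, bond orders sum to 4 (valence 4) → 0 H
  atom 13: O, bond orders sum to 2 (valence 2) → 0 H
  atom 14: C, bond orders sum to 2 (valence 4) → 2 H
  atom 15: S, bond orders sum to 1 (valence 2) → 1 H
Total hydrogens: 18.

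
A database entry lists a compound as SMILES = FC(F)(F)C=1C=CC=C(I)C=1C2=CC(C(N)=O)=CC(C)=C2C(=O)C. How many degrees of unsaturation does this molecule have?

10

Degree of unsaturation = (number of rings) + (number of π bonds).
Ring closures in the SMILES: 2.
π bonds: 8 double bonds (each 1 DoU) → 8 DoU from unsaturation.
Total DoU = 2 + 8 = 10.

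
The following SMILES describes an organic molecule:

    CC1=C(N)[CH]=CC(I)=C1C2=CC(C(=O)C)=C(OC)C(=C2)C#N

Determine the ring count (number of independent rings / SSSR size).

In SMILES, each pair of matching ring-closure digits denotes one ring-closing bond; the number of such bonds equals the number of independent rings.
Ring-closure bonds here: 2.

2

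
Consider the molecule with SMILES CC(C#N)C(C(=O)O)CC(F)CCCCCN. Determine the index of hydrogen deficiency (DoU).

3

Degree of unsaturation = (number of rings) + (number of π bonds).
Ring closures in the SMILES: 0.
π bonds: 1 double bond (each 1 DoU), 1 triple bond (each 2 DoU) → 3 DoU from unsaturation.
Total DoU = 0 + 3 = 3.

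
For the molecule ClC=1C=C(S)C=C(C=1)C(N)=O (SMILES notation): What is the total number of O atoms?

Scan the SMILES for O atoms (remember two-letter symbols like Cl and Br are single atoms).
Oxygen count: 1.

1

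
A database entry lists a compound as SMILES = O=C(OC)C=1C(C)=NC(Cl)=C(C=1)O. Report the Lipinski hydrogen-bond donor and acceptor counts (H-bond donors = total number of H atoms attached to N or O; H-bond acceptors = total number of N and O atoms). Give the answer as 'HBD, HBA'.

1, 4

Donors: find every N or O and count the H atoms it carries.
  atom 1 (O): bond orders sum to 2 → 0 H
  atom 3 (O): bond orders sum to 2 → 0 H
  atom 8 (N): bond orders sum to 3 → 0 H
  atom 13 (O): bond orders sum to 1 → 1 H
Lipinski HBD = 1.
Acceptors: N atoms = 1, O atoms = 3 → HBA = 4.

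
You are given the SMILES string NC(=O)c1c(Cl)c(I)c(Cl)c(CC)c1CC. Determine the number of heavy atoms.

16

Every atom symbol written in the SMILES (organic subset) is one heavy atom; implicit H are not written.
Heavy atoms by element → C:11, Cl:2, I:1, N:1, O:1.
Total: 16.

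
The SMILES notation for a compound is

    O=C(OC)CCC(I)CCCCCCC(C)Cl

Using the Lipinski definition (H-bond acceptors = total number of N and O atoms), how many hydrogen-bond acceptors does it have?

2

N atoms: 0; O atoms: 2.
Lipinski HBA = 0 + 2 = 2.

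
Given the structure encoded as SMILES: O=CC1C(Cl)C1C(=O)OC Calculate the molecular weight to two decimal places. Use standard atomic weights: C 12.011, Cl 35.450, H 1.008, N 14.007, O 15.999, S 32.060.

162.57 g/mol

First, the molecular formula is C6H7ClO3 (counting implicit H from valence).
  C: 6 × 12.011 = 72.066
  Cl: 1 × 35.450 = 35.450
  H: 7 × 1.008 = 7.056
  O: 3 × 15.999 = 47.997
Sum: 6×12.011 + 1×35.450 + 7×1.008 + 3×15.999 = 162.569 → 162.57 g/mol.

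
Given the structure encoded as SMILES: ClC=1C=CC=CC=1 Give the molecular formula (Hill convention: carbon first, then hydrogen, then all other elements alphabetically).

C6H5Cl

Walk through each heavy atom and fill implicit hydrogens from standard valence (C 4, N 3, O 2, S 2, halogen 1):
  atom 1: Cl (halogen, monovalent) → 0 H
  atom 2: C, bond orders sum to 4 (valence 4) → 0 H
  atom 3: C, bond orders sum to 3 (valence 4) → 1 H
  atom 4: C, bond orders sum to 3 (valence 4) → 1 H
  atom 5: C, bond orders sum to 3 (valence 4) → 1 H
  atom 6: C, bond orders sum to 3 (valence 4) → 1 H
  atom 7: C, bond orders sum to 3 (valence 4) → 1 H
Totals → C:6, H:5, Cl:1.
In Hill order: C6H5Cl.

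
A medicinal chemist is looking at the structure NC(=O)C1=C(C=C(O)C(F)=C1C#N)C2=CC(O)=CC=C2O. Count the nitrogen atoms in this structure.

2

Scan the SMILES for N atoms (remember two-letter symbols like Cl and Br are single atoms).
Nitrogen count: 2.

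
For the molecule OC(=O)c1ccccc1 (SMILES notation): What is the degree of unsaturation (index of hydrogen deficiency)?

Molecular formula: C7H6O2.
DoU = (2C + 2 + N − H − X) / 2, where X is the halogen count and O/S are ignored.
    = (2·7 + 2 + 0 − 6 − 0) / 2 = 10 / 2 = 5.

5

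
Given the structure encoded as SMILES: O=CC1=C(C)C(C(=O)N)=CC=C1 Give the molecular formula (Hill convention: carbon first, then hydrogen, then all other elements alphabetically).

Walk through each heavy atom and fill implicit hydrogens from standard valence (C 4, N 3, O 2, S 2, halogen 1):
  atom 1: O, bond orders sum to 2 (valence 2) → 0 H
  atom 2: C, bond orders sum to 3 (valence 4) → 1 H
  atom 3: C, bond orders sum to 4 (valence 4) → 0 H
  atom 4: C, bond orders sum to 4 (valence 4) → 0 H
  atom 5: C, bond orders sum to 1 (valence 4) → 3 H
  atom 6: C, bond orders sum to 4 (valence 4) → 0 H
  atom 7: C, bond orders sum to 4 (valence 4) → 0 H
  atom 8: O, bond orders sum to 2 (valence 2) → 0 H
  atom 9: N, bond orders sum to 1 (valence 3) → 2 H
  atom 10: C, bond orders sum to 3 (valence 4) → 1 H
  atom 11: C, bond orders sum to 3 (valence 4) → 1 H
  atom 12: C, bond orders sum to 3 (valence 4) → 1 H
Totals → C:9, H:9, N:1, O:2.

C9H9NO2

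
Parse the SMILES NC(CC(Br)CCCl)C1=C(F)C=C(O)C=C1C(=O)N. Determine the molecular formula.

Walk through each heavy atom and fill implicit hydrogens from standard valence (C 4, N 3, O 2, S 2, halogen 1):
  atom 1: N, bond orders sum to 1 (valence 3) → 2 H
  atom 2: C, bond orders sum to 3 (valence 4) → 1 H
  atom 3: C, bond orders sum to 2 (valence 4) → 2 H
  atom 4: C, bond orders sum to 3 (valence 4) → 1 H
  atom 5: Br (halogen, monovalent) → 0 H
  atom 6: C, bond orders sum to 2 (valence 4) → 2 H
  atom 7: C, bond orders sum to 2 (valence 4) → 2 H
  atom 8: Cl (halogen, monovalent) → 0 H
  atom 9: C, bond orders sum to 4 (valence 4) → 0 H
  atom 10: C, bond orders sum to 4 (valence 4) → 0 H
  atom 11: F (halogen, monovalent) → 0 H
  atom 12: C, bond orders sum to 3 (valence 4) → 1 H
  atom 13: C, bond orders sum to 4 (valence 4) → 0 H
  atom 14: O, bond orders sum to 1 (valence 2) → 1 H
  atom 15: C, bond orders sum to 3 (valence 4) → 1 H
  atom 16: C, bond orders sum to 4 (valence 4) → 0 H
  atom 17: C, bond orders sum to 4 (valence 4) → 0 H
  atom 18: O, bond orders sum to 2 (valence 2) → 0 H
  atom 19: N, bond orders sum to 1 (valence 3) → 2 H
Totals → C:12, H:15, Br:1, Cl:1, F:1, N:2, O:2.

C12H15BrClFN2O2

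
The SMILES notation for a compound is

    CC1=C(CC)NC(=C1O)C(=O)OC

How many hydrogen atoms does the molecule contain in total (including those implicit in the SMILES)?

Walk through each heavy atom and fill implicit hydrogens from standard valence (C 4, N 3, O 2, S 2, halogen 1):
  atom 1: C, bond orders sum to 1 (valence 4) → 3 H
  atom 2: C, bond orders sum to 4 (valence 4) → 0 H
  atom 3: C, bond orders sum to 4 (valence 4) → 0 H
  atom 4: C, bond orders sum to 2 (valence 4) → 2 H
  atom 5: C, bond orders sum to 1 (valence 4) → 3 H
  atom 6: N, bond orders sum to 2 (valence 3) → 1 H
  atom 7: C, bond orders sum to 4 (valence 4) → 0 H
  atom 8: C, bond orders sum to 4 (valence 4) → 0 H
  atom 9: O, bond orders sum to 1 (valence 2) → 1 H
  atom 10: C, bond orders sum to 4 (valence 4) → 0 H
  atom 11: O, bond orders sum to 2 (valence 2) → 0 H
  atom 12: O, bond orders sum to 2 (valence 2) → 0 H
  atom 13: C, bond orders sum to 1 (valence 4) → 3 H
Total hydrogens: 13.

13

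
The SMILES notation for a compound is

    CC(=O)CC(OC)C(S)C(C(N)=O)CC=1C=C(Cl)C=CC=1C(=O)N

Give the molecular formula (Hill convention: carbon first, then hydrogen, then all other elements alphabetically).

C16H21ClN2O4S

Walk through each heavy atom and fill implicit hydrogens from standard valence (C 4, N 3, O 2, S 2, halogen 1):
  atom 1: C, bond orders sum to 1 (valence 4) → 3 H
  atom 2: C, bond orders sum to 4 (valence 4) → 0 H
  atom 3: O, bond orders sum to 2 (valence 2) → 0 H
  atom 4: C, bond orders sum to 2 (valence 4) → 2 H
  atom 5: C, bond orders sum to 3 (valence 4) → 1 H
  atom 6: O, bond orders sum to 2 (valence 2) → 0 H
  atom 7: C, bond orders sum to 1 (valence 4) → 3 H
  atom 8: C, bond orders sum to 3 (valence 4) → 1 H
  atom 9: S, bond orders sum to 1 (valence 2) → 1 H
  atom 10: C, bond orders sum to 3 (valence 4) → 1 H
  atom 11: C, bond orders sum to 4 (valence 4) → 0 H
  atom 12: N, bond orders sum to 1 (valence 3) → 2 H
  atom 13: O, bond orders sum to 2 (valence 2) → 0 H
  atom 14: C, bond orders sum to 2 (valence 4) → 2 H
  atom 15: C, bond orders sum to 4 (valence 4) → 0 H
  atom 16: C, bond orders sum to 3 (valence 4) → 1 H
  atom 17: C, bond orders sum to 4 (valence 4) → 0 H
  atom 18: Cl (halogen, monovalent) → 0 H
  atom 19: C, bond orders sum to 3 (valence 4) → 1 H
  atom 20: C, bond orders sum to 3 (valence 4) → 1 H
  atom 21: C, bond orders sum to 4 (valence 4) → 0 H
  atom 22: C, bond orders sum to 4 (valence 4) → 0 H
  atom 23: O, bond orders sum to 2 (valence 2) → 0 H
  atom 24: N, bond orders sum to 1 (valence 3) → 2 H
Totals → C:16, H:21, Cl:1, N:2, O:4, S:1.
In Hill order: C16H21ClN2O4S.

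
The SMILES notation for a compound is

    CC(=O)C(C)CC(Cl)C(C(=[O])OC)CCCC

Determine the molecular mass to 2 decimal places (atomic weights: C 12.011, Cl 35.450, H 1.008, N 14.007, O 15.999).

262.77 g/mol

First, the molecular formula is C13H23ClO3 (counting implicit H from valence).
  C: 13 × 12.011 = 156.143
  Cl: 1 × 35.450 = 35.450
  H: 23 × 1.008 = 23.184
  O: 3 × 15.999 = 47.997
Sum: 13×12.011 + 1×35.450 + 23×1.008 + 3×15.999 = 262.774 → 262.77 g/mol.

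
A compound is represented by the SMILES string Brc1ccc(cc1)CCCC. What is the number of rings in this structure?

1

In SMILES, each pair of matching ring-closure digits denotes one ring-closing bond; the number of such bonds equals the number of independent rings.
Ring-closure bonds here: 1.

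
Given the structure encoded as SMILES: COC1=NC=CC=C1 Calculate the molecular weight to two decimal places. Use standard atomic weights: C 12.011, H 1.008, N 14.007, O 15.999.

109.13 g/mol

First, the molecular formula is C6H7NO (counting implicit H from valence).
  C: 6 × 12.011 = 72.066
  H: 7 × 1.008 = 7.056
  N: 1 × 14.007 = 14.007
  O: 1 × 15.999 = 15.999
Sum: 6×12.011 + 7×1.008 + 1×14.007 + 1×15.999 = 109.128 → 109.13 g/mol.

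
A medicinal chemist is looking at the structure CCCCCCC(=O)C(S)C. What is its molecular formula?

C9H18OS

Walk through each heavy atom and fill implicit hydrogens from standard valence (C 4, N 3, O 2, S 2, halogen 1):
  atom 1: C, bond orders sum to 1 (valence 4) → 3 H
  atom 2: C, bond orders sum to 2 (valence 4) → 2 H
  atom 3: C, bond orders sum to 2 (valence 4) → 2 H
  atom 4: C, bond orders sum to 2 (valence 4) → 2 H
  atom 5: C, bond orders sum to 2 (valence 4) → 2 H
  atom 6: C, bond orders sum to 2 (valence 4) → 2 H
  atom 7: C, bond orders sum to 4 (valence 4) → 0 H
  atom 8: O, bond orders sum to 2 (valence 2) → 0 H
  atom 9: C, bond orders sum to 3 (valence 4) → 1 H
  atom 10: S, bond orders sum to 1 (valence 2) → 1 H
  atom 11: C, bond orders sum to 1 (valence 4) → 3 H
Totals → C:9, H:18, O:1, S:1.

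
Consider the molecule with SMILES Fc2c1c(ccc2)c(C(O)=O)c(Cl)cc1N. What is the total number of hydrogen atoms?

7

Walk through each heavy atom and fill implicit hydrogens from standard valence (C 4, N 3, O 2, S 2, halogen 1); for lowercase aromatic atoms, an aromatic c carries 1 H when it has two neighbours and 0 H with three, and aromatic n carries 0 H:
  atom 1: F (halogen, monovalent) → 0 H
  atom 2: aromatic c, 3 neighbours → 0 H
  atom 3: aromatic c, 3 neighbours → 0 H
  atom 4: aromatic c, 3 neighbours → 0 H
  atom 5: aromatic c, 2 neighbours → 1 H
  atom 6: aromatic c, 2 neighbours → 1 H
  atom 7: aromatic c, 2 neighbours → 1 H
  atom 8: aromatic c, 3 neighbours → 0 H
  atom 9: C, bond orders sum to 4 (valence 4) → 0 H
  atom 10: O, bond orders sum to 1 (valence 2) → 1 H
  atom 11: O, bond orders sum to 2 (valence 2) → 0 H
  atom 12: aromatic c, 3 neighbours → 0 H
  atom 13: Cl (halogen, monovalent) → 0 H
  atom 14: aromatic c, 2 neighbours → 1 H
  atom 15: aromatic c, 3 neighbours → 0 H
  atom 16: N, bond orders sum to 1 (valence 3) → 2 H
Total hydrogens: 7.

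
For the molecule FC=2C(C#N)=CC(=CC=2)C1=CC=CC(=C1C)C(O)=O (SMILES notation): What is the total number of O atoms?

2

Scan the SMILES for O atoms (remember two-letter symbols like Cl and Br are single atoms).
Oxygen count: 2.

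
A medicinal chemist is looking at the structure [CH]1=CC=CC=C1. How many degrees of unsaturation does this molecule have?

4

Degree of unsaturation = (number of rings) + (number of π bonds).
Ring closures in the SMILES: 1.
π bonds: 3 double bonds (each 1 DoU) → 3 DoU from unsaturation.
Total DoU = 1 + 3 = 4.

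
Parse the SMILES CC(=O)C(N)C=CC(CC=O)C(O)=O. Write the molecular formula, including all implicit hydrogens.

C9H13NO4

Walk through each heavy atom and fill implicit hydrogens from standard valence (C 4, N 3, O 2, S 2, halogen 1):
  atom 1: C, bond orders sum to 1 (valence 4) → 3 H
  atom 2: C, bond orders sum to 4 (valence 4) → 0 H
  atom 3: O, bond orders sum to 2 (valence 2) → 0 H
  atom 4: C, bond orders sum to 3 (valence 4) → 1 H
  atom 5: N, bond orders sum to 1 (valence 3) → 2 H
  atom 6: C, bond orders sum to 3 (valence 4) → 1 H
  atom 7: C, bond orders sum to 3 (valence 4) → 1 H
  atom 8: C, bond orders sum to 3 (valence 4) → 1 H
  atom 9: C, bond orders sum to 2 (valence 4) → 2 H
  atom 10: C, bond orders sum to 3 (valence 4) → 1 H
  atom 11: O, bond orders sum to 2 (valence 2) → 0 H
  atom 12: C, bond orders sum to 4 (valence 4) → 0 H
  atom 13: O, bond orders sum to 1 (valence 2) → 1 H
  atom 14: O, bond orders sum to 2 (valence 2) → 0 H
Totals → C:9, H:13, N:1, O:4.
In Hill order: C9H13NO4.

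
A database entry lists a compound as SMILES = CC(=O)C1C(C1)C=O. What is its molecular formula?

C6H8O2

Walk through each heavy atom and fill implicit hydrogens from standard valence (C 4, N 3, O 2, S 2, halogen 1):
  atom 1: C, bond orders sum to 1 (valence 4) → 3 H
  atom 2: C, bond orders sum to 4 (valence 4) → 0 H
  atom 3: O, bond orders sum to 2 (valence 2) → 0 H
  atom 4: C, bond orders sum to 3 (valence 4) → 1 H
  atom 5: C, bond orders sum to 3 (valence 4) → 1 H
  atom 6: C, bond orders sum to 2 (valence 4) → 2 H
  atom 7: C, bond orders sum to 3 (valence 4) → 1 H
  atom 8: O, bond orders sum to 2 (valence 2) → 0 H
Totals → C:6, H:8, O:2.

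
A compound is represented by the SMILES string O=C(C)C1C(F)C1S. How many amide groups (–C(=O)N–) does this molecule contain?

0

Scan the SMILES for the amide motif — none present.
Groups that are present: 1 ketone, 1 thiol.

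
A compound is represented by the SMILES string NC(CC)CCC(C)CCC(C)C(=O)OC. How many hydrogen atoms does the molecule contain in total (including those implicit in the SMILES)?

27

Walk through each heavy atom and fill implicit hydrogens from standard valence (C 4, N 3, O 2, S 2, halogen 1):
  atom 1: N, bond orders sum to 1 (valence 3) → 2 H
  atom 2: C, bond orders sum to 3 (valence 4) → 1 H
  atom 3: C, bond orders sum to 2 (valence 4) → 2 H
  atom 4: C, bond orders sum to 1 (valence 4) → 3 H
  atom 5: C, bond orders sum to 2 (valence 4) → 2 H
  atom 6: C, bond orders sum to 2 (valence 4) → 2 H
  atom 7: C, bond orders sum to 3 (valence 4) → 1 H
  atom 8: C, bond orders sum to 1 (valence 4) → 3 H
  atom 9: C, bond orders sum to 2 (valence 4) → 2 H
  atom 10: C, bond orders sum to 2 (valence 4) → 2 H
  atom 11: C, bond orders sum to 3 (valence 4) → 1 H
  atom 12: C, bond orders sum to 1 (valence 4) → 3 H
  atom 13: C, bond orders sum to 4 (valence 4) → 0 H
  atom 14: O, bond orders sum to 2 (valence 2) → 0 H
  atom 15: O, bond orders sum to 2 (valence 2) → 0 H
  atom 16: C, bond orders sum to 1 (valence 4) → 3 H
Total hydrogens: 27.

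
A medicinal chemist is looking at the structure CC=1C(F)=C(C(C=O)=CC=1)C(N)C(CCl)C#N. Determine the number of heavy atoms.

Every atom symbol written in the SMILES (organic subset) is one heavy atom; implicit H are not written.
Heavy atoms by element → C:12, Cl:1, F:1, N:2, O:1.
Total: 17.

17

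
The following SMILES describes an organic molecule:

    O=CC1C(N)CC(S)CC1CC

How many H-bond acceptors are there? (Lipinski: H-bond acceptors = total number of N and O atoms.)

2

N atoms: 1; O atoms: 1.
Lipinski HBA = 1 + 1 = 2.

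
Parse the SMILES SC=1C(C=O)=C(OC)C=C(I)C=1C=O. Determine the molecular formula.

C9H7IO3S

Walk through each heavy atom and fill implicit hydrogens from standard valence (C 4, N 3, O 2, S 2, halogen 1):
  atom 1: S, bond orders sum to 1 (valence 2) → 1 H
  atom 2: C, bond orders sum to 4 (valence 4) → 0 H
  atom 3: C, bond orders sum to 4 (valence 4) → 0 H
  atom 4: C, bond orders sum to 3 (valence 4) → 1 H
  atom 5: O, bond orders sum to 2 (valence 2) → 0 H
  atom 6: C, bond orders sum to 4 (valence 4) → 0 H
  atom 7: O, bond orders sum to 2 (valence 2) → 0 H
  atom 8: C, bond orders sum to 1 (valence 4) → 3 H
  atom 9: C, bond orders sum to 3 (valence 4) → 1 H
  atom 10: C, bond orders sum to 4 (valence 4) → 0 H
  atom 11: I (halogen, monovalent) → 0 H
  atom 12: C, bond orders sum to 4 (valence 4) → 0 H
  atom 13: C, bond orders sum to 3 (valence 4) → 1 H
  atom 14: O, bond orders sum to 2 (valence 2) → 0 H
Totals → C:9, H:7, I:1, O:3, S:1.
In Hill order: C9H7IO3S.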